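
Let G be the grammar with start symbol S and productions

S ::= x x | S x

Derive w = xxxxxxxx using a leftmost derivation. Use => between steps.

S => Sx   [S ::= S x]
Sx => Sxx   [S ::= S x]
Sxx => Sxxx   [S ::= S x]
Sxxx => Sxxxx   [S ::= S x]
Sxxxx => Sxxxxx   [S ::= S x]
Sxxxxx => Sxxxxxx   [S ::= S x]
Sxxxxxx => xxxxxxxx   [S ::= x x]

S => Sx => Sxx => Sxxx => Sxxxx => Sxxxxx => Sxxxxxx => xxxxxxxx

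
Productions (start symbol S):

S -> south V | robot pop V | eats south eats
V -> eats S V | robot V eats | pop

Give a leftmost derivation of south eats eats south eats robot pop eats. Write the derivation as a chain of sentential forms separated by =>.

S => south V => south eats S V => south eats eats south eats V => south eats eats south eats robot V eats => south eats eats south eats robot pop eats

S => south V   [S -> south V]
south V => south eats S V   [V -> eats S V]
south eats S V => south eats eats south eats V   [S -> eats south eats]
south eats eats south eats V => south eats eats south eats robot V eats   [V -> robot V eats]
south eats eats south eats robot V eats => south eats eats south eats robot pop eats   [V -> pop]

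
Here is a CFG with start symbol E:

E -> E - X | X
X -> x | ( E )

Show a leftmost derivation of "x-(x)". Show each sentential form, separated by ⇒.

E⇒E-X⇒X-X⇒x-X⇒x-(E)⇒x-(X)⇒x-(x)

E ⇒ E-X   [E -> E - X]
E-X ⇒ X-X   [E -> X]
X-X ⇒ x-X   [X -> x]
x-X ⇒ x-(E)   [X -> ( E )]
x-(E) ⇒ x-(X)   [E -> X]
x-(X) ⇒ x-(x)   [X -> x]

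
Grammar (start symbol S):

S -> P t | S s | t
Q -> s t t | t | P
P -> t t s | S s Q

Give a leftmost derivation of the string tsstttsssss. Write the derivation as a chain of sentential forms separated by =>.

S => Ss => Sss => Ssss => Sssss => Ssssss => Ptsssss => SsQtsssss => tsQtsssss => tsstttsssss

S => Ss   [S -> S s]
Ss => Sss   [S -> S s]
Sss => Ssss   [S -> S s]
Ssss => Sssss   [S -> S s]
Sssss => Ssssss   [S -> S s]
Ssssss => Ptsssss   [S -> P t]
Ptsssss => SsQtsssss   [P -> S s Q]
SsQtsssss => tsQtsssss   [S -> t]
tsQtsssss => tsstttsssss   [Q -> s t t]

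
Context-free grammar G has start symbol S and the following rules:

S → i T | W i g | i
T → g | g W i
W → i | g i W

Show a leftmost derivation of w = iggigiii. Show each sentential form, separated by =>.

S => iT => igWi => iggiWi => iggigiWi => iggigiii

S => iT   [S → i T]
iT => igWi   [T → g W i]
igWi => iggiWi   [W → g i W]
iggiWi => iggigiWi   [W → g i W]
iggigiWi => iggigiii   [W → i]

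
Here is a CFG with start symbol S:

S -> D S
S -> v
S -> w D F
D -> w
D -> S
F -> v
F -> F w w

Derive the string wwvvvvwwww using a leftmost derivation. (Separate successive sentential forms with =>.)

S=>wDF=>wSF=>wwDFF=>wwSFF=>wwDSFF=>wwSSFF=>wwvSFF=>wwvvFF=>wwvvvF=>wwvvvFww=>wwvvvFwwww=>wwvvvvwwww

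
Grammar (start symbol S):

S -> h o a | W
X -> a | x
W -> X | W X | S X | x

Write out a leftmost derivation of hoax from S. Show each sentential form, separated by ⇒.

S ⇒ W ⇒ SX ⇒ hoaX ⇒ hoax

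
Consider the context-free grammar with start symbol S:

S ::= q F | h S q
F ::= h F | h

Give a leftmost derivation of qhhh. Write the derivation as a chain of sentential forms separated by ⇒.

S ⇒ qF   [S ::= q F]
qF ⇒ qhF   [F ::= h F]
qhF ⇒ qhhF   [F ::= h F]
qhhF ⇒ qhhh   [F ::= h]

S⇒qF⇒qhF⇒qhhF⇒qhhh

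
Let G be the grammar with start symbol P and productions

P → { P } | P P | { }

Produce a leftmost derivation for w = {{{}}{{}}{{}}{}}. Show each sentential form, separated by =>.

P => {P} => {PP} => {PPP} => {{P}PP} => {{{}}PP} => {{{}}PPP} => {{{}}{P}PP} => {{{}}{{}}PP} => {{{}}{{}}{P}P} => {{{}}{{}}{{}}P} => {{{}}{{}}{{}}{}}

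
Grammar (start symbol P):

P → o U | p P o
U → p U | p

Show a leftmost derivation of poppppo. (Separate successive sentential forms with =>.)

P=>pPo=>poUo=>popUo=>poppUo=>popppUo=>poppppo

P => pPo   [P → p P o]
pPo => poUo   [P → o U]
poUo => popUo   [U → p U]
popUo => poppUo   [U → p U]
poppUo => popppUo   [U → p U]
popppUo => poppppo   [U → p]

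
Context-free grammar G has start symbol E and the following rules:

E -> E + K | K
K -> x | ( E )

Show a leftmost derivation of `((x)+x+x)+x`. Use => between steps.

E => E+K => K+K => (E)+K => (E+K)+K => (E+K+K)+K => (K+K+K)+K => ((E)+K+K)+K => ((K)+K+K)+K => ((x)+K+K)+K => ((x)+x+K)+K => ((x)+x+x)+K => ((x)+x+x)+x

E => E+K   [E -> E + K]
E+K => K+K   [E -> K]
K+K => (E)+K   [K -> ( E )]
(E)+K => (E+K)+K   [E -> E + K]
(E+K)+K => (E+K+K)+K   [E -> E + K]
(E+K+K)+K => (K+K+K)+K   [E -> K]
(K+K+K)+K => ((E)+K+K)+K   [K -> ( E )]
((E)+K+K)+K => ((K)+K+K)+K   [E -> K]
((K)+K+K)+K => ((x)+K+K)+K   [K -> x]
((x)+K+K)+K => ((x)+x+K)+K   [K -> x]
((x)+x+K)+K => ((x)+x+x)+K   [K -> x]
((x)+x+x)+K => ((x)+x+x)+x   [K -> x]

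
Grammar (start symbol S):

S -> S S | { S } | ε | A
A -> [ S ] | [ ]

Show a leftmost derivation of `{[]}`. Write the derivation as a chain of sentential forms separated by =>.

S => SS => SSS => SSSS => {S}SSS => {A}SSS => {[S]}SSS => {[]}SSS => {[]}SS => {[]}S => {[]}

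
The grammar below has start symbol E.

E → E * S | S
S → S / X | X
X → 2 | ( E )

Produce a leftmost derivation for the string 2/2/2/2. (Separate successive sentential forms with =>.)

E => S => S/X => S/X/X => S/X/X/X => X/X/X/X => 2/X/X/X => 2/2/X/X => 2/2/2/X => 2/2/2/2

E => S   [E → S]
S => S/X   [S → S / X]
S/X => S/X/X   [S → S / X]
S/X/X => S/X/X/X   [S → S / X]
S/X/X/X => X/X/X/X   [S → X]
X/X/X/X => 2/X/X/X   [X → 2]
2/X/X/X => 2/2/X/X   [X → 2]
2/2/X/X => 2/2/2/X   [X → 2]
2/2/2/X => 2/2/2/2   [X → 2]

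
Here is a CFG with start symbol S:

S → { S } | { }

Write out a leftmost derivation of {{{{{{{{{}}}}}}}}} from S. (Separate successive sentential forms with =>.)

S=>{S}=>{{S}}=>{{{S}}}=>{{{{S}}}}=>{{{{{S}}}}}=>{{{{{{S}}}}}}=>{{{{{{{S}}}}}}}=>{{{{{{{{S}}}}}}}}=>{{{{{{{{{}}}}}}}}}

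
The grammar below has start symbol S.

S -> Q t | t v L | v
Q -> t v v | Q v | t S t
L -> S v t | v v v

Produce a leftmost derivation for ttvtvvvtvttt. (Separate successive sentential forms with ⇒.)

S ⇒ Qt ⇒ tStt ⇒ ttvLtt ⇒ ttvSvttt ⇒ ttvQtvttt ⇒ ttvQvtvttt ⇒ ttvtvvvtvttt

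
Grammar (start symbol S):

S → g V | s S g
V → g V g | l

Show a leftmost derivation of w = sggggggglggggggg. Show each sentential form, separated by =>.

S => sSg   [S → s S g]
sSg => sgVg   [S → g V]
sgVg => sggVgg   [V → g V g]
sggVgg => sgggVggg   [V → g V g]
sgggVggg => sggggVgggg   [V → g V g]
sggggVgggg => sgggggVggggg   [V → g V g]
sgggggVggggg => sggggggVgggggg   [V → g V g]
sggggggVgggggg => sgggggggVggggggg   [V → g V g]
sgggggggVggggggg => sggggggglggggggg   [V → l]

S=>sSg=>sgVg=>sggVgg=>sgggVggg=>sggggVgggg=>sgggggVggggg=>sggggggVgggggg=>sgggggggVggggggg=>sggggggglggggggg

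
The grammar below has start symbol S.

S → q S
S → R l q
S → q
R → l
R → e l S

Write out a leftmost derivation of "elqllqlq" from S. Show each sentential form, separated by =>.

S => Rlq => elSlq => elqSlq => elqRlqlq => elqllqlq

S => Rlq   [S → R l q]
Rlq => elSlq   [R → e l S]
elSlq => elqSlq   [S → q S]
elqSlq => elqRlqlq   [S → R l q]
elqRlqlq => elqllqlq   [R → l]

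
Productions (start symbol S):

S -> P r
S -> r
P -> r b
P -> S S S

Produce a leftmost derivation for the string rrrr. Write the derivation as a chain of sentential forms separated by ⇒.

S ⇒ Pr ⇒ SSSr ⇒ rSSr ⇒ rrSr ⇒ rrrr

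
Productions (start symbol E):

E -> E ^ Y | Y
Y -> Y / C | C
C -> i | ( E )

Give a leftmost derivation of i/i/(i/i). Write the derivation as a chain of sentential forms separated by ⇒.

E ⇒ Y ⇒ Y/C ⇒ Y/C/C ⇒ C/C/C ⇒ i/C/C ⇒ i/i/C ⇒ i/i/(E) ⇒ i/i/(Y) ⇒ i/i/(Y/C) ⇒ i/i/(C/C) ⇒ i/i/(i/C) ⇒ i/i/(i/i)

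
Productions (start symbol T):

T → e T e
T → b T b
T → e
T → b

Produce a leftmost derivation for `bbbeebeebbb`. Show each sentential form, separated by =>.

T => bTb   [T → b T b]
bTb => bbTbb   [T → b T b]
bbTbb => bbbTbbb   [T → b T b]
bbbTbbb => bbbeTebbb   [T → e T e]
bbbeTebbb => bbbeeTeebbb   [T → e T e]
bbbeeTeebbb => bbbeebeebbb   [T → b]

T => bTb => bbTbb => bbbTbbb => bbbeTebbb => bbbeeTeebbb => bbbeebeebbb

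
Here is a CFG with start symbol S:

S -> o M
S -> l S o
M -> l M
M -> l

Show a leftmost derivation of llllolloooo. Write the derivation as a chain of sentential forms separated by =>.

S => lSo => llSoo => lllSooo => llllSoooo => lllloMoooo => llllolMoooo => llllolloooo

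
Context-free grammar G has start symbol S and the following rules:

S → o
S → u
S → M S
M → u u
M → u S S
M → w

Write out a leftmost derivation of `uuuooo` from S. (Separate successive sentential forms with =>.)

S => MS => uSSS => uMSSS => uuuSSS => uuuoSS => uuuooS => uuuooo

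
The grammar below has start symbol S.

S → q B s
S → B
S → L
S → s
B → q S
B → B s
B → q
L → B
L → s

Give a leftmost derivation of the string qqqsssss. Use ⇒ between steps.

S ⇒ L ⇒ B ⇒ qS ⇒ qqBs ⇒ qqBss ⇒ qqBsss ⇒ qqBssss ⇒ qqqSssss ⇒ qqqsssss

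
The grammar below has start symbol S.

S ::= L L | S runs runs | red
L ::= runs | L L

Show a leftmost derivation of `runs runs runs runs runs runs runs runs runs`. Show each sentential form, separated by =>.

S => S runs runs => L L runs runs => L L L runs runs => L L L L runs runs => L L L L L runs runs => L L L L L L runs runs => L L L L L L L runs runs => runs L L L L L L runs runs => runs runs L L L L L runs runs => runs runs runs L L L L runs runs => runs runs runs runs L L L runs runs => runs runs runs runs runs L L runs runs => runs runs runs runs runs runs L runs runs => runs runs runs runs runs runs runs runs runs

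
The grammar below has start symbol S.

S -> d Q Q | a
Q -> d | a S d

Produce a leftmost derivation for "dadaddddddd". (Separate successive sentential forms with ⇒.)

S ⇒ dQQ ⇒ daSdQ ⇒ dadQQdQ ⇒ dadaSdQdQ ⇒ dadadQQdQdQ ⇒ dadaddQdQdQ ⇒ dadaddddQdQ ⇒ dadaddddddQ ⇒ dadaddddddd

S ⇒ dQQ   [S -> d Q Q]
dQQ ⇒ daSdQ   [Q -> a S d]
daSdQ ⇒ dadQQdQ   [S -> d Q Q]
dadQQdQ ⇒ dadaSdQdQ   [Q -> a S d]
dadaSdQdQ ⇒ dadadQQdQdQ   [S -> d Q Q]
dadadQQdQdQ ⇒ dadaddQdQdQ   [Q -> d]
dadaddQdQdQ ⇒ dadaddddQdQ   [Q -> d]
dadaddddQdQ ⇒ dadaddddddQ   [Q -> d]
dadaddddddQ ⇒ dadaddddddd   [Q -> d]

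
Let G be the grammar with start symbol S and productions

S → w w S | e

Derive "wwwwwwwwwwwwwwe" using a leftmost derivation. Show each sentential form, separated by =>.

S => wwS   [S → w w S]
wwS => wwwwS   [S → w w S]
wwwwS => wwwwwwS   [S → w w S]
wwwwwwS => wwwwwwwwS   [S → w w S]
wwwwwwwwS => wwwwwwwwwwS   [S → w w S]
wwwwwwwwwwS => wwwwwwwwwwwwS   [S → w w S]
wwwwwwwwwwwwS => wwwwwwwwwwwwwwS   [S → w w S]
wwwwwwwwwwwwwwS => wwwwwwwwwwwwwwe   [S → e]

S => wwS => wwwwS => wwwwwwS => wwwwwwwwS => wwwwwwwwwwS => wwwwwwwwwwwwS => wwwwwwwwwwwwwwS => wwwwwwwwwwwwwwe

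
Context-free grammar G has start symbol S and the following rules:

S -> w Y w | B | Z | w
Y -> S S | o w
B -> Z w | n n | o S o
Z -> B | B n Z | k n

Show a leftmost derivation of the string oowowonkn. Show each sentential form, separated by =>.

S => Z   [S -> Z]
Z => BnZ   [Z -> B n Z]
BnZ => oSonZ   [B -> o S o]
oSonZ => oBonZ   [S -> B]
oBonZ => oZwonZ   [B -> Z w]
oZwonZ => oBwonZ   [Z -> B]
oBwonZ => ooSowonZ   [B -> o S o]
ooSowonZ => oowowonZ   [S -> w]
oowowonZ => oowowonkn   [Z -> k n]

S => Z => BnZ => oSonZ => oBonZ => oZwonZ => oBwonZ => ooSowonZ => oowowonZ => oowowonkn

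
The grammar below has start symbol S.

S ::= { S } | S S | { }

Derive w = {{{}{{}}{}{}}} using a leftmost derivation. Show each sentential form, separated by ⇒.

S ⇒ {S} ⇒ {{S}} ⇒ {{SS}} ⇒ {{{}S}} ⇒ {{{}SS}} ⇒ {{{}SSS}} ⇒ {{{}{S}SS}} ⇒ {{{}{{}}SS}} ⇒ {{{}{{}}{}S}} ⇒ {{{}{{}}{}{}}}

S ⇒ {S}   [S ::= { S }]
{S} ⇒ {{S}}   [S ::= { S }]
{{S}} ⇒ {{SS}}   [S ::= S S]
{{SS}} ⇒ {{{}S}}   [S ::= { }]
{{{}S}} ⇒ {{{}SS}}   [S ::= S S]
{{{}SS}} ⇒ {{{}SSS}}   [S ::= S S]
{{{}SSS}} ⇒ {{{}{S}SS}}   [S ::= { S }]
{{{}{S}SS}} ⇒ {{{}{{}}SS}}   [S ::= { }]
{{{}{{}}SS}} ⇒ {{{}{{}}{}S}}   [S ::= { }]
{{{}{{}}{}S}} ⇒ {{{}{{}}{}{}}}   [S ::= { }]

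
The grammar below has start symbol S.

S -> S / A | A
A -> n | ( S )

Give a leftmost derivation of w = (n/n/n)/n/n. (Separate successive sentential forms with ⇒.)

S⇒S/A⇒S/A/A⇒A/A/A⇒(S)/A/A⇒(S/A)/A/A⇒(S/A/A)/A/A⇒(A/A/A)/A/A⇒(n/A/A)/A/A⇒(n/n/A)/A/A⇒(n/n/n)/A/A⇒(n/n/n)/n/A⇒(n/n/n)/n/n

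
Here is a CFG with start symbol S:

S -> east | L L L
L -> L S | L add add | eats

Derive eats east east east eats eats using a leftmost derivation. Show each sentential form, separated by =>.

S => L L L   [S -> L L L]
L L L => L S L L   [L -> L S]
L S L L => L S S L L   [L -> L S]
L S S L L => L S S S L L   [L -> L S]
L S S S L L => eats S S S L L   [L -> eats]
eats S S S L L => eats east S S L L   [S -> east]
eats east S S L L => eats east east S L L   [S -> east]
eats east east S L L => eats east east east L L   [S -> east]
eats east east east L L => eats east east east eats L   [L -> eats]
eats east east east eats L => eats east east east eats eats   [L -> eats]

S => L L L => L S L L => L S S L L => L S S S L L => eats S S S L L => eats east S S L L => eats east east S L L => eats east east east L L => eats east east east eats L => eats east east east eats eats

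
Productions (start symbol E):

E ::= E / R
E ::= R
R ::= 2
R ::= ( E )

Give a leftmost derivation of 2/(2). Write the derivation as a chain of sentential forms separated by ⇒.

E ⇒ E/R   [E ::= E / R]
E/R ⇒ R/R   [E ::= R]
R/R ⇒ 2/R   [R ::= 2]
2/R ⇒ 2/(E)   [R ::= ( E )]
2/(E) ⇒ 2/(R)   [E ::= R]
2/(R) ⇒ 2/(2)   [R ::= 2]

E ⇒ E/R ⇒ R/R ⇒ 2/R ⇒ 2/(E) ⇒ 2/(R) ⇒ 2/(2)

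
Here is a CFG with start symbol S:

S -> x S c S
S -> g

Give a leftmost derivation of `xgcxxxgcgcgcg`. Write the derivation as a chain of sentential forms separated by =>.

S => xScS   [S -> x S c S]
xScS => xgcS   [S -> g]
xgcS => xgcxScS   [S -> x S c S]
xgcxScS => xgcxxScScS   [S -> x S c S]
xgcxxScScS => xgcxxxScScScS   [S -> x S c S]
xgcxxxScScScS => xgcxxxgcScScS   [S -> g]
xgcxxxgcScScS => xgcxxxgcgcScS   [S -> g]
xgcxxxgcgcScS => xgcxxxgcgcgcS   [S -> g]
xgcxxxgcgcgcS => xgcxxxgcgcgcg   [S -> g]

S => xScS => xgcS => xgcxScS => xgcxxScScS => xgcxxxScScScS => xgcxxxgcScScS => xgcxxxgcgcScS => xgcxxxgcgcgcS => xgcxxxgcgcgcg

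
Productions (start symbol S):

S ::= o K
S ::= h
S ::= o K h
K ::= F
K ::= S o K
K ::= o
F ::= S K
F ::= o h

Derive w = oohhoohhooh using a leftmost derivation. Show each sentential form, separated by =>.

S=>oK=>oSoK=>ooKhoK=>ooFhoK=>ooSKhoK=>oohKhoK=>oohSoKhoK=>oohhoKhoK=>oohhoFhoK=>oohhoohhoK=>oohhoohhoF=>oohhoohhooh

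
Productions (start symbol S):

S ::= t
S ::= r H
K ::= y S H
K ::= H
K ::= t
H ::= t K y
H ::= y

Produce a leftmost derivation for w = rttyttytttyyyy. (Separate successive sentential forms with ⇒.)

S ⇒ rH ⇒ rtKy ⇒ rtHy ⇒ rttKyy ⇒ rttySHyy ⇒ rttytHyy ⇒ rttyttKyyy ⇒ rttyttySHyyy ⇒ rttyttytHyyy ⇒ rttyttyttKyyyy ⇒ rttyttytttyyyy

S ⇒ rH   [S ::= r H]
rH ⇒ rtKy   [H ::= t K y]
rtKy ⇒ rtHy   [K ::= H]
rtHy ⇒ rttKyy   [H ::= t K y]
rttKyy ⇒ rttySHyy   [K ::= y S H]
rttySHyy ⇒ rttytHyy   [S ::= t]
rttytHyy ⇒ rttyttKyyy   [H ::= t K y]
rttyttKyyy ⇒ rttyttySHyyy   [K ::= y S H]
rttyttySHyyy ⇒ rttyttytHyyy   [S ::= t]
rttyttytHyyy ⇒ rttyttyttKyyyy   [H ::= t K y]
rttyttyttKyyyy ⇒ rttyttytttyyyy   [K ::= t]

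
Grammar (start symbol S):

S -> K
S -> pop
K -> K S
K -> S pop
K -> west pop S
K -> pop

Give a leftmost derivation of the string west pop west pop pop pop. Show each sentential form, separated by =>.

S => K => west pop S => west pop K => west pop K S => west pop west pop S S => west pop west pop pop S => west pop west pop pop K => west pop west pop pop pop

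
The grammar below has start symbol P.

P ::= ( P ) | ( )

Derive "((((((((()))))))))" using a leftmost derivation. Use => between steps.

P => (P)   [P ::= ( P )]
(P) => ((P))   [P ::= ( P )]
((P)) => (((P)))   [P ::= ( P )]
(((P))) => ((((P))))   [P ::= ( P )]
((((P)))) => (((((P)))))   [P ::= ( P )]
(((((P))))) => ((((((P))))))   [P ::= ( P )]
((((((P)))))) => (((((((P)))))))   [P ::= ( P )]
(((((((P))))))) => ((((((((P))))))))   [P ::= ( P )]
((((((((P)))))))) => ((((((((()))))))))   [P ::= ( )]

P => (P) => ((P)) => (((P))) => ((((P)))) => (((((P))))) => ((((((P)))))) => (((((((P))))))) => ((((((((P)))))))) => ((((((((()))))))))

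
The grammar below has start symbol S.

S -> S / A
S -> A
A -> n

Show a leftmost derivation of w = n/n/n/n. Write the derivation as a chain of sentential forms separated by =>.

S=>S/A=>S/A/A=>S/A/A/A=>A/A/A/A=>n/A/A/A=>n/n/A/A=>n/n/n/A=>n/n/n/n

S => S/A   [S -> S / A]
S/A => S/A/A   [S -> S / A]
S/A/A => S/A/A/A   [S -> S / A]
S/A/A/A => A/A/A/A   [S -> A]
A/A/A/A => n/A/A/A   [A -> n]
n/A/A/A => n/n/A/A   [A -> n]
n/n/A/A => n/n/n/A   [A -> n]
n/n/n/A => n/n/n/n   [A -> n]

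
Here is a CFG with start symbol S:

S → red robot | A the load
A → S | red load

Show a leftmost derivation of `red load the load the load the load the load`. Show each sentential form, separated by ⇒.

S ⇒ A the load ⇒ S the load ⇒ A the load the load ⇒ S the load the load ⇒ A the load the load the load ⇒ S the load the load the load ⇒ A the load the load the load the load ⇒ red load the load the load the load the load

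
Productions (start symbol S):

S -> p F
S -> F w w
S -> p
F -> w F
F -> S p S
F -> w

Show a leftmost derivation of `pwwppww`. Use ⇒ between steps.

S ⇒ Fww ⇒ SpSww ⇒ pFpSww ⇒ pwFpSww ⇒ pwwpSww ⇒ pwwppww

S ⇒ Fww   [S -> F w w]
Fww ⇒ SpSww   [F -> S p S]
SpSww ⇒ pFpSww   [S -> p F]
pFpSww ⇒ pwFpSww   [F -> w F]
pwFpSww ⇒ pwwpSww   [F -> w]
pwwpSww ⇒ pwwppww   [S -> p]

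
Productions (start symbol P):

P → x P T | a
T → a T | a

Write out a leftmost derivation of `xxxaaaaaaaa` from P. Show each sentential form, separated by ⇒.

P ⇒ xPT   [P → x P T]
xPT ⇒ xxPTT   [P → x P T]
xxPTT ⇒ xxxPTTT   [P → x P T]
xxxPTTT ⇒ xxxaTTT   [P → a]
xxxaTTT ⇒ xxxaaTTT   [T → a T]
xxxaaTTT ⇒ xxxaaaTT   [T → a]
xxxaaaTT ⇒ xxxaaaaTT   [T → a T]
xxxaaaaTT ⇒ xxxaaaaaTT   [T → a T]
xxxaaaaaTT ⇒ xxxaaaaaaTT   [T → a T]
xxxaaaaaaTT ⇒ xxxaaaaaaaT   [T → a]
xxxaaaaaaaT ⇒ xxxaaaaaaaa   [T → a]

P⇒xPT⇒xxPTT⇒xxxPTTT⇒xxxaTTT⇒xxxaaTTT⇒xxxaaaTT⇒xxxaaaaTT⇒xxxaaaaaTT⇒xxxaaaaaaTT⇒xxxaaaaaaaT⇒xxxaaaaaaaa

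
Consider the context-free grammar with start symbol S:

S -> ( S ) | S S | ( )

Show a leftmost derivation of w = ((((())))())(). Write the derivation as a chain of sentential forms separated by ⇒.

S ⇒ SS   [S -> S S]
SS ⇒ (S)S   [S -> ( S )]
(S)S ⇒ (SS)S   [S -> S S]
(SS)S ⇒ ((S)S)S   [S -> ( S )]
((S)S)S ⇒ (((S))S)S   [S -> ( S )]
(((S))S)S ⇒ ((((S)))S)S   [S -> ( S )]
((((S)))S)S ⇒ ((((())))S)S   [S -> ( )]
((((())))S)S ⇒ ((((())))())S   [S -> ( )]
((((())))())S ⇒ ((((())))())()   [S -> ( )]

S⇒SS⇒(S)S⇒(SS)S⇒((S)S)S⇒(((S))S)S⇒((((S)))S)S⇒((((())))S)S⇒((((())))())S⇒((((())))())()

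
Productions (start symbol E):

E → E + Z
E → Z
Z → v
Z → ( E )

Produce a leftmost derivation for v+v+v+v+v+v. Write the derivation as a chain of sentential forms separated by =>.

E => E+Z   [E → E + Z]
E+Z => E+Z+Z   [E → E + Z]
E+Z+Z => E+Z+Z+Z   [E → E + Z]
E+Z+Z+Z => E+Z+Z+Z+Z   [E → E + Z]
E+Z+Z+Z+Z => E+Z+Z+Z+Z+Z   [E → E + Z]
E+Z+Z+Z+Z+Z => Z+Z+Z+Z+Z+Z   [E → Z]
Z+Z+Z+Z+Z+Z => v+Z+Z+Z+Z+Z   [Z → v]
v+Z+Z+Z+Z+Z => v+v+Z+Z+Z+Z   [Z → v]
v+v+Z+Z+Z+Z => v+v+v+Z+Z+Z   [Z → v]
v+v+v+Z+Z+Z => v+v+v+v+Z+Z   [Z → v]
v+v+v+v+Z+Z => v+v+v+v+v+Z   [Z → v]
v+v+v+v+v+Z => v+v+v+v+v+v   [Z → v]

E => E+Z => E+Z+Z => E+Z+Z+Z => E+Z+Z+Z+Z => E+Z+Z+Z+Z+Z => Z+Z+Z+Z+Z+Z => v+Z+Z+Z+Z+Z => v+v+Z+Z+Z+Z => v+v+v+Z+Z+Z => v+v+v+v+Z+Z => v+v+v+v+v+Z => v+v+v+v+v+v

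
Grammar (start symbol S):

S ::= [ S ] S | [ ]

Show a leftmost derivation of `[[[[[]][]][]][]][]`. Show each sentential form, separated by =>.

S => [S]S => [[S]S]S => [[[S]S]S]S => [[[[S]S]S]S]S => [[[[[]]S]S]S]S => [[[[[]][]]S]S]S => [[[[[]][]][]]S]S => [[[[[]][]][]][]]S => [[[[[]][]][]][]][]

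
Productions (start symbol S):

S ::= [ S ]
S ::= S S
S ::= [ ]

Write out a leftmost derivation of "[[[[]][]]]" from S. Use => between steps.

S => [S]   [S ::= [ S ]]
[S] => [[S]]   [S ::= [ S ]]
[[S]] => [[SS]]   [S ::= S S]
[[SS]] => [[[S]S]]   [S ::= [ S ]]
[[[S]S]] => [[[[]]S]]   [S ::= [ ]]
[[[[]]S]] => [[[[]][]]]   [S ::= [ ]]

S => [S] => [[S]] => [[SS]] => [[[S]S]] => [[[[]]S]] => [[[[]][]]]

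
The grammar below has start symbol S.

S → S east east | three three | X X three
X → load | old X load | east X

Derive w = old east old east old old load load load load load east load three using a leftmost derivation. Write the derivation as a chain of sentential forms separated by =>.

S => X X three => old X load X three => old east X load X three => old east old X load load X three => old east old east X load load X three => old east old east old X load load load X three => old east old east old old X load load load load X three => old east old east old old load load load load load X three => old east old east old old load load load load load east X three => old east old east old old load load load load load east load three

S => X X three   [S → X X three]
X X three => old X load X three   [X → old X load]
old X load X three => old east X load X three   [X → east X]
old east X load X three => old east old X load load X three   [X → old X load]
old east old X load load X three => old east old east X load load X three   [X → east X]
old east old east X load load X three => old east old east old X load load load X three   [X → old X load]
old east old east old X load load load X three => old east old east old old X load load load load X three   [X → old X load]
old east old east old old X load load load load X three => old east old east old old load load load load load X three   [X → load]
old east old east old old load load load load load X three => old east old east old old load load load load load east X three   [X → east X]
old east old east old old load load load load load east X three => old east old east old old load load load load load east load three   [X → load]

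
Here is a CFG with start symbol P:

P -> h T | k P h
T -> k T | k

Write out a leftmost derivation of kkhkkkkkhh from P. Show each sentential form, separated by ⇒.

P ⇒ kPh ⇒ kkPhh ⇒ kkhThh ⇒ kkhkThh ⇒ kkhkkThh ⇒ kkhkkkThh ⇒ kkhkkkkThh ⇒ kkhkkkkkhh

P ⇒ kPh   [P -> k P h]
kPh ⇒ kkPhh   [P -> k P h]
kkPhh ⇒ kkhThh   [P -> h T]
kkhThh ⇒ kkhkThh   [T -> k T]
kkhkThh ⇒ kkhkkThh   [T -> k T]
kkhkkThh ⇒ kkhkkkThh   [T -> k T]
kkhkkkThh ⇒ kkhkkkkThh   [T -> k T]
kkhkkkkThh ⇒ kkhkkkkkhh   [T -> k]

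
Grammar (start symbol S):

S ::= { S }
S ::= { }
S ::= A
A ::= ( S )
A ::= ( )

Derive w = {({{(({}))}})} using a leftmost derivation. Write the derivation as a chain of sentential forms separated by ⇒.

S ⇒ {S}   [S ::= { S }]
{S} ⇒ {A}   [S ::= A]
{A} ⇒ {(S)}   [A ::= ( S )]
{(S)} ⇒ {({S})}   [S ::= { S }]
{({S})} ⇒ {({{S}})}   [S ::= { S }]
{({{S}})} ⇒ {({{A}})}   [S ::= A]
{({{A}})} ⇒ {({{(S)}})}   [A ::= ( S )]
{({{(S)}})} ⇒ {({{(A)}})}   [S ::= A]
{({{(A)}})} ⇒ {({{((S))}})}   [A ::= ( S )]
{({{((S))}})} ⇒ {({{(({}))}})}   [S ::= { }]

S ⇒ {S} ⇒ {A} ⇒ {(S)} ⇒ {({S})} ⇒ {({{S}})} ⇒ {({{A}})} ⇒ {({{(S)}})} ⇒ {({{(A)}})} ⇒ {({{((S))}})} ⇒ {({{(({}))}})}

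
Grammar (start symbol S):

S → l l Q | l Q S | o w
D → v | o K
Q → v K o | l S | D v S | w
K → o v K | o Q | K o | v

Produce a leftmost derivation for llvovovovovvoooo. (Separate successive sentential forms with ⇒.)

S⇒llQ⇒llvKo⇒llvovKo⇒llvovKoo⇒llvovoQoo⇒llvovovKooo⇒llvovovovKooo⇒llvovovovKoooo⇒llvovovovovKoooo⇒llvovovovovvoooo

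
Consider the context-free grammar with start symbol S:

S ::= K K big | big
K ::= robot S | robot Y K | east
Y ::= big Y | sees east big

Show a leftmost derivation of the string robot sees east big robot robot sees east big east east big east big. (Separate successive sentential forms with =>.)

S => K K big   [S ::= K K big]
K K big => robot Y K K big   [K ::= robot Y K]
robot Y K K big => robot sees east big K K big   [Y ::= sees east big]
robot sees east big K K big => robot sees east big robot S K big   [K ::= robot S]
robot sees east big robot S K big => robot sees east big robot K K big K big   [S ::= K K big]
robot sees east big robot K K big K big => robot sees east big robot robot Y K K big K big   [K ::= robot Y K]
robot sees east big robot robot Y K K big K big => robot sees east big robot robot sees east big K K big K big   [Y ::= sees east big]
robot sees east big robot robot sees east big K K big K big => robot sees east big robot robot sees east big east K big K big   [K ::= east]
robot sees east big robot robot sees east big east K big K big => robot sees east big robot robot sees east big east east big K big   [K ::= east]
robot sees east big robot robot sees east big east east big K big => robot sees east big robot robot sees east big east east big east big   [K ::= east]

S => K K big => robot Y K K big => robot sees east big K K big => robot sees east big robot S K big => robot sees east big robot K K big K big => robot sees east big robot robot Y K K big K big => robot sees east big robot robot sees east big K K big K big => robot sees east big robot robot sees east big east K big K big => robot sees east big robot robot sees east big east east big K big => robot sees east big robot robot sees east big east east big east big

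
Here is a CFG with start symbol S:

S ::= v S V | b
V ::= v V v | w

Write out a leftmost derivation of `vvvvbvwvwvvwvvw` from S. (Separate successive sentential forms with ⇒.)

S⇒vSV⇒vvSVV⇒vvvSVVV⇒vvvvSVVVV⇒vvvvbVVVV⇒vvvvbvVvVVV⇒vvvvbvwvVVV⇒vvvvbvwvwVV⇒vvvvbvwvwvVvV⇒vvvvbvwvwvvVvvV⇒vvvvbvwvwvvwvvV⇒vvvvbvwvwvvwvvw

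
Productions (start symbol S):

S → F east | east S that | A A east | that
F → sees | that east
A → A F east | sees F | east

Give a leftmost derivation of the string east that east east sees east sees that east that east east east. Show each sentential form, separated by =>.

S => A A east => A F east A east => A F east F east A east => east F east F east A east => east that east east F east A east => east that east east sees east A east => east that east east sees east A F east east => east that east east sees east sees F F east east => east that east east sees east sees that east F east east => east that east east sees east sees that east that east east east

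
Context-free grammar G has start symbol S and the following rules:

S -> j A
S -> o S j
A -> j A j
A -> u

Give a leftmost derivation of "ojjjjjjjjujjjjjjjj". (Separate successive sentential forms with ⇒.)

S⇒oSj⇒ojAj⇒ojjAjj⇒ojjjAjjj⇒ojjjjAjjjj⇒ojjjjjAjjjjj⇒ojjjjjjAjjjjjj⇒ojjjjjjjAjjjjjjj⇒ojjjjjjjjAjjjjjjjj⇒ojjjjjjjjujjjjjjjj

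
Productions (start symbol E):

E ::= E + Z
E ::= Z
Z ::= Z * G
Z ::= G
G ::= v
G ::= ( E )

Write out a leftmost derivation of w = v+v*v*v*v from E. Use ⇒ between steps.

E ⇒ E+Z   [E ::= E + Z]
E+Z ⇒ Z+Z   [E ::= Z]
Z+Z ⇒ G+Z   [Z ::= G]
G+Z ⇒ v+Z   [G ::= v]
v+Z ⇒ v+Z*G   [Z ::= Z * G]
v+Z*G ⇒ v+Z*G*G   [Z ::= Z * G]
v+Z*G*G ⇒ v+Z*G*G*G   [Z ::= Z * G]
v+Z*G*G*G ⇒ v+G*G*G*G   [Z ::= G]
v+G*G*G*G ⇒ v+v*G*G*G   [G ::= v]
v+v*G*G*G ⇒ v+v*v*G*G   [G ::= v]
v+v*v*G*G ⇒ v+v*v*v*G   [G ::= v]
v+v*v*v*G ⇒ v+v*v*v*v   [G ::= v]

E⇒E+Z⇒Z+Z⇒G+Z⇒v+Z⇒v+Z*G⇒v+Z*G*G⇒v+Z*G*G*G⇒v+G*G*G*G⇒v+v*G*G*G⇒v+v*v*G*G⇒v+v*v*v*G⇒v+v*v*v*v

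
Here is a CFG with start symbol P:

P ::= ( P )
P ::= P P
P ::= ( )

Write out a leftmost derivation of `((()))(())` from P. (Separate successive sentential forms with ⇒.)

P⇒PP⇒(P)P⇒((P))P⇒((()))P⇒((()))(P)⇒((()))(())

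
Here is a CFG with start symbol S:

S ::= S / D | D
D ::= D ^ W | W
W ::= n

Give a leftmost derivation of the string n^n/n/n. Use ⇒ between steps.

S ⇒ S/D ⇒ S/D/D ⇒ D/D/D ⇒ D^W/D/D ⇒ W^W/D/D ⇒ n^W/D/D ⇒ n^n/D/D ⇒ n^n/W/D ⇒ n^n/n/D ⇒ n^n/n/W ⇒ n^n/n/n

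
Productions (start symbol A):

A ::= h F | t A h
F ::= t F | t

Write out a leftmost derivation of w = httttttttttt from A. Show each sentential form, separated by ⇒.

A ⇒ hF ⇒ htF ⇒ httF ⇒ htttF ⇒ httttF ⇒ htttttF ⇒ httttttF ⇒ htttttttF ⇒ httttttttF ⇒ htttttttttF ⇒ httttttttttF ⇒ httttttttttt

A ⇒ hF   [A ::= h F]
hF ⇒ htF   [F ::= t F]
htF ⇒ httF   [F ::= t F]
httF ⇒ htttF   [F ::= t F]
htttF ⇒ httttF   [F ::= t F]
httttF ⇒ htttttF   [F ::= t F]
htttttF ⇒ httttttF   [F ::= t F]
httttttF ⇒ htttttttF   [F ::= t F]
htttttttF ⇒ httttttttF   [F ::= t F]
httttttttF ⇒ htttttttttF   [F ::= t F]
htttttttttF ⇒ httttttttttF   [F ::= t F]
httttttttttF ⇒ httttttttttt   [F ::= t]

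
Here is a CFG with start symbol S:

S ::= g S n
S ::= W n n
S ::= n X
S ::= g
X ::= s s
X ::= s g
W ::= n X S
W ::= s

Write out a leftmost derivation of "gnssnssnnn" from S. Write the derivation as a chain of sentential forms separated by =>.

S => gSn => gWnnn => gnXSnnn => gnssSnnn => gnssnXnnn => gnssnssnnn

S => gSn   [S ::= g S n]
gSn => gWnnn   [S ::= W n n]
gWnnn => gnXSnnn   [W ::= n X S]
gnXSnnn => gnssSnnn   [X ::= s s]
gnssSnnn => gnssnXnnn   [S ::= n X]
gnssnXnnn => gnssnssnnn   [X ::= s s]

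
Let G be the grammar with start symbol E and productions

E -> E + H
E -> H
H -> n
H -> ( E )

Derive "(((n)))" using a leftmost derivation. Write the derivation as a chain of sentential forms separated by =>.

E => H   [E -> H]
H => (E)   [H -> ( E )]
(E) => (H)   [E -> H]
(H) => ((E))   [H -> ( E )]
((E)) => ((H))   [E -> H]
((H)) => (((E)))   [H -> ( E )]
(((E))) => (((H)))   [E -> H]
(((H))) => (((n)))   [H -> n]

E => H => (E) => (H) => ((E)) => ((H)) => (((E))) => (((H))) => (((n)))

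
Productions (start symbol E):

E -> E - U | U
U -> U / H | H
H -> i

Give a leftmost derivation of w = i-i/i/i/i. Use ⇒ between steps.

E ⇒ E-U   [E -> E - U]
E-U ⇒ U-U   [E -> U]
U-U ⇒ H-U   [U -> H]
H-U ⇒ i-U   [H -> i]
i-U ⇒ i-U/H   [U -> U / H]
i-U/H ⇒ i-U/H/H   [U -> U / H]
i-U/H/H ⇒ i-U/H/H/H   [U -> U / H]
i-U/H/H/H ⇒ i-H/H/H/H   [U -> H]
i-H/H/H/H ⇒ i-i/H/H/H   [H -> i]
i-i/H/H/H ⇒ i-i/i/H/H   [H -> i]
i-i/i/H/H ⇒ i-i/i/i/H   [H -> i]
i-i/i/i/H ⇒ i-i/i/i/i   [H -> i]

E ⇒ E-U ⇒ U-U ⇒ H-U ⇒ i-U ⇒ i-U/H ⇒ i-U/H/H ⇒ i-U/H/H/H ⇒ i-H/H/H/H ⇒ i-i/H/H/H ⇒ i-i/i/H/H ⇒ i-i/i/i/H ⇒ i-i/i/i/i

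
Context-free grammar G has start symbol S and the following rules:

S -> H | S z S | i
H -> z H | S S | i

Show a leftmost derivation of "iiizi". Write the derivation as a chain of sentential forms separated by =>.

S => SzS   [S -> S z S]
SzS => HzS   [S -> H]
HzS => SSzS   [H -> S S]
SSzS => HSzS   [S -> H]
HSzS => SSSzS   [H -> S S]
SSSzS => iSSzS   [S -> i]
iSSzS => iiSzS   [S -> i]
iiSzS => iiizS   [S -> i]
iiizS => iiizi   [S -> i]

S => SzS => HzS => SSzS => HSzS => SSSzS => iSSzS => iiSzS => iiizS => iiizi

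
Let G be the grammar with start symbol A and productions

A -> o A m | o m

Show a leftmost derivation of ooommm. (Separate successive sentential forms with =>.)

A => oAm   [A -> o A m]
oAm => ooAmm   [A -> o A m]
ooAmm => ooommm   [A -> o m]

A => oAm => ooAmm => ooommm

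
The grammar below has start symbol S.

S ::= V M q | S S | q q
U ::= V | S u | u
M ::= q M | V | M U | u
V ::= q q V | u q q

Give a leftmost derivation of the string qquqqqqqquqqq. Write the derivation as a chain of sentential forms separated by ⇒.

S ⇒ VMq ⇒ qqVMq ⇒ qquqqMq ⇒ qquqqVq ⇒ qquqqqqVq ⇒ qquqqqqqqVq ⇒ qquqqqqqquqqq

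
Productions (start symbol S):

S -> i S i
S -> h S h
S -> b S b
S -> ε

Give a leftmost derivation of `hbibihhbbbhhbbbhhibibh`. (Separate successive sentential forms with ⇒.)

S ⇒ hSh ⇒ hbSbh ⇒ hbiSibh ⇒ hbibSbibh ⇒ hbibiSibibh ⇒ hbibihShibibh ⇒ hbibihhShhibibh ⇒ hbibihhbSbhhibibh ⇒ hbibihhbbSbbhhibibh ⇒ hbibihhbbbSbbbhhibibh ⇒ hbibihhbbbhShbbbhhibibh ⇒ hbibihhbbbhhbbbhhibibh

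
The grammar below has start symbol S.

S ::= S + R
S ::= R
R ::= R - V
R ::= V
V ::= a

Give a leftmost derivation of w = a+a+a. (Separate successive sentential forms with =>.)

S => S+R   [S ::= S + R]
S+R => S+R+R   [S ::= S + R]
S+R+R => R+R+R   [S ::= R]
R+R+R => V+R+R   [R ::= V]
V+R+R => a+R+R   [V ::= a]
a+R+R => a+V+R   [R ::= V]
a+V+R => a+a+R   [V ::= a]
a+a+R => a+a+V   [R ::= V]
a+a+V => a+a+a   [V ::= a]

S=>S+R=>S+R+R=>R+R+R=>V+R+R=>a+R+R=>a+V+R=>a+a+R=>a+a+V=>a+a+a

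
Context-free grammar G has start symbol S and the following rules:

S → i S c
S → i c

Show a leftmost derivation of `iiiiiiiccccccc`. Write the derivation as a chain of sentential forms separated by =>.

S => iSc   [S → i S c]
iSc => iiScc   [S → i S c]
iiScc => iiiSccc   [S → i S c]
iiiSccc => iiiiScccc   [S → i S c]
iiiiScccc => iiiiiSccccc   [S → i S c]
iiiiiSccccc => iiiiiiScccccc   [S → i S c]
iiiiiiScccccc => iiiiiiiccccccc   [S → i c]

S => iSc => iiScc => iiiSccc => iiiiScccc => iiiiiSccccc => iiiiiiScccccc => iiiiiiiccccccc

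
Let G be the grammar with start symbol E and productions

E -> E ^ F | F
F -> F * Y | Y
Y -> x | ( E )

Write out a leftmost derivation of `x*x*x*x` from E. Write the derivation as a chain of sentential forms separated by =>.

E => F   [E -> F]
F => F*Y   [F -> F * Y]
F*Y => F*Y*Y   [F -> F * Y]
F*Y*Y => F*Y*Y*Y   [F -> F * Y]
F*Y*Y*Y => Y*Y*Y*Y   [F -> Y]
Y*Y*Y*Y => x*Y*Y*Y   [Y -> x]
x*Y*Y*Y => x*x*Y*Y   [Y -> x]
x*x*Y*Y => x*x*x*Y   [Y -> x]
x*x*x*Y => x*x*x*x   [Y -> x]

E => F => F*Y => F*Y*Y => F*Y*Y*Y => Y*Y*Y*Y => x*Y*Y*Y => x*x*Y*Y => x*x*x*Y => x*x*x*x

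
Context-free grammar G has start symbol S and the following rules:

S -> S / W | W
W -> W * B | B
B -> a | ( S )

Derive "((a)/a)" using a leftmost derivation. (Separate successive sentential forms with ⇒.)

S ⇒ W ⇒ B ⇒ (S) ⇒ (S/W) ⇒ (W/W) ⇒ (B/W) ⇒ ((S)/W) ⇒ ((W)/W) ⇒ ((B)/W) ⇒ ((a)/W) ⇒ ((a)/B) ⇒ ((a)/a)

S ⇒ W   [S -> W]
W ⇒ B   [W -> B]
B ⇒ (S)   [B -> ( S )]
(S) ⇒ (S/W)   [S -> S / W]
(S/W) ⇒ (W/W)   [S -> W]
(W/W) ⇒ (B/W)   [W -> B]
(B/W) ⇒ ((S)/W)   [B -> ( S )]
((S)/W) ⇒ ((W)/W)   [S -> W]
((W)/W) ⇒ ((B)/W)   [W -> B]
((B)/W) ⇒ ((a)/W)   [B -> a]
((a)/W) ⇒ ((a)/B)   [W -> B]
((a)/B) ⇒ ((a)/a)   [B -> a]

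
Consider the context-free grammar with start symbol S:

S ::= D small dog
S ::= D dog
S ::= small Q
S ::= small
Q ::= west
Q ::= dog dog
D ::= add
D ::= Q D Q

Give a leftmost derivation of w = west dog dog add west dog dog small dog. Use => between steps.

S => D small dog => Q D Q small dog => west D Q small dog => west Q D Q Q small dog => west dog dog D Q Q small dog => west dog dog add Q Q small dog => west dog dog add west Q small dog => west dog dog add west dog dog small dog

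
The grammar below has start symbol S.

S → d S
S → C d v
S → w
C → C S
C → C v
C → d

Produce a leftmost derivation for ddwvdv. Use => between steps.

S => Cdv => Cvdv => CSvdv => dSvdv => ddSvdv => ddwvdv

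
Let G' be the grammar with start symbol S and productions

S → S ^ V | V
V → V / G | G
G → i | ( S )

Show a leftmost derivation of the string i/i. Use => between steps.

S => V   [S → V]
V => V/G   [V → V / G]
V/G => G/G   [V → G]
G/G => i/G   [G → i]
i/G => i/i   [G → i]

S => V => V/G => G/G => i/G => i/i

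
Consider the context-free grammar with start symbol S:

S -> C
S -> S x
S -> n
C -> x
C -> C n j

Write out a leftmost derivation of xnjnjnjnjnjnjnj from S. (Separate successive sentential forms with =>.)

S => C   [S -> C]
C => Cnj   [C -> C n j]
Cnj => Cnjnj   [C -> C n j]
Cnjnj => Cnjnjnj   [C -> C n j]
Cnjnjnj => Cnjnjnjnj   [C -> C n j]
Cnjnjnjnj => Cnjnjnjnjnj   [C -> C n j]
Cnjnjnjnjnj => Cnjnjnjnjnjnj   [C -> C n j]
Cnjnjnjnjnjnj => Cnjnjnjnjnjnjnj   [C -> C n j]
Cnjnjnjnjnjnjnj => xnjnjnjnjnjnjnj   [C -> x]

S => C => Cnj => Cnjnj => Cnjnjnj => Cnjnjnjnj => Cnjnjnjnjnj => Cnjnjnjnjnjnj => Cnjnjnjnjnjnjnj => xnjnjnjnjnjnjnj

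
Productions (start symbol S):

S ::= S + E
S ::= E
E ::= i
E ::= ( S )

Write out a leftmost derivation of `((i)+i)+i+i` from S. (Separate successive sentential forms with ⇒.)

S⇒S+E⇒S+E+E⇒E+E+E⇒(S)+E+E⇒(S+E)+E+E⇒(E+E)+E+E⇒((S)+E)+E+E⇒((E)+E)+E+E⇒((i)+E)+E+E⇒((i)+i)+E+E⇒((i)+i)+i+E⇒((i)+i)+i+i

S ⇒ S+E   [S ::= S + E]
S+E ⇒ S+E+E   [S ::= S + E]
S+E+E ⇒ E+E+E   [S ::= E]
E+E+E ⇒ (S)+E+E   [E ::= ( S )]
(S)+E+E ⇒ (S+E)+E+E   [S ::= S + E]
(S+E)+E+E ⇒ (E+E)+E+E   [S ::= E]
(E+E)+E+E ⇒ ((S)+E)+E+E   [E ::= ( S )]
((S)+E)+E+E ⇒ ((E)+E)+E+E   [S ::= E]
((E)+E)+E+E ⇒ ((i)+E)+E+E   [E ::= i]
((i)+E)+E+E ⇒ ((i)+i)+E+E   [E ::= i]
((i)+i)+E+E ⇒ ((i)+i)+i+E   [E ::= i]
((i)+i)+i+E ⇒ ((i)+i)+i+i   [E ::= i]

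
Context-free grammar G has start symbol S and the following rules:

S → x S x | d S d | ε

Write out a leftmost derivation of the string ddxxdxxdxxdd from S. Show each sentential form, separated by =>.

S=>dSd=>ddSdd=>ddxSxdd=>ddxxSxxdd=>ddxxdSdxxdd=>ddxxdxSxdxxdd=>ddxxdxxdxxdd

S => dSd   [S → d S d]
dSd => ddSdd   [S → d S d]
ddSdd => ddxSxdd   [S → x S x]
ddxSxdd => ddxxSxxdd   [S → x S x]
ddxxSxxdd => ddxxdSdxxdd   [S → d S d]
ddxxdSdxxdd => ddxxdxSxdxxdd   [S → x S x]
ddxxdxSxdxxdd => ddxxdxxdxxdd   [S → ε]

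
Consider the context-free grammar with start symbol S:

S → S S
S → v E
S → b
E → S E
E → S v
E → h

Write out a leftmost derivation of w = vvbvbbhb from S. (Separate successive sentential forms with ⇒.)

S ⇒ SS ⇒ vES ⇒ vSES ⇒ vSSES ⇒ vSSSES ⇒ vvESSES ⇒ vvSvSSES ⇒ vvbvSSES ⇒ vvbvbSES ⇒ vvbvbbES ⇒ vvbvbbhS ⇒ vvbvbbhb

S ⇒ SS   [S → S S]
SS ⇒ vES   [S → v E]
vES ⇒ vSES   [E → S E]
vSES ⇒ vSSES   [S → S S]
vSSES ⇒ vSSSES   [S → S S]
vSSSES ⇒ vvESSES   [S → v E]
vvESSES ⇒ vvSvSSES   [E → S v]
vvSvSSES ⇒ vvbvSSES   [S → b]
vvbvSSES ⇒ vvbvbSES   [S → b]
vvbvbSES ⇒ vvbvbbES   [S → b]
vvbvbbES ⇒ vvbvbbhS   [E → h]
vvbvbbhS ⇒ vvbvbbhb   [S → b]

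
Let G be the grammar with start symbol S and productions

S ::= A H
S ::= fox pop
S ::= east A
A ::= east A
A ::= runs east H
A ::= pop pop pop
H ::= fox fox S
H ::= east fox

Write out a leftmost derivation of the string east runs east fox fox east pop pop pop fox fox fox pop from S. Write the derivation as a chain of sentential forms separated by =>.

S => east A => east runs east H => east runs east fox fox S => east runs east fox fox A H => east runs east fox fox east A H => east runs east fox fox east pop pop pop H => east runs east fox fox east pop pop pop fox fox S => east runs east fox fox east pop pop pop fox fox fox pop

S => east A   [S ::= east A]
east A => east runs east H   [A ::= runs east H]
east runs east H => east runs east fox fox S   [H ::= fox fox S]
east runs east fox fox S => east runs east fox fox A H   [S ::= A H]
east runs east fox fox A H => east runs east fox fox east A H   [A ::= east A]
east runs east fox fox east A H => east runs east fox fox east pop pop pop H   [A ::= pop pop pop]
east runs east fox fox east pop pop pop H => east runs east fox fox east pop pop pop fox fox S   [H ::= fox fox S]
east runs east fox fox east pop pop pop fox fox S => east runs east fox fox east pop pop pop fox fox fox pop   [S ::= fox pop]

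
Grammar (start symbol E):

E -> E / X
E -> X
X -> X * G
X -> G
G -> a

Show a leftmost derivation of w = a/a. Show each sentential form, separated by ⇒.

E ⇒ E/X ⇒ X/X ⇒ G/X ⇒ a/X ⇒ a/G ⇒ a/a

E ⇒ E/X   [E -> E / X]
E/X ⇒ X/X   [E -> X]
X/X ⇒ G/X   [X -> G]
G/X ⇒ a/X   [G -> a]
a/X ⇒ a/G   [X -> G]
a/G ⇒ a/a   [G -> a]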